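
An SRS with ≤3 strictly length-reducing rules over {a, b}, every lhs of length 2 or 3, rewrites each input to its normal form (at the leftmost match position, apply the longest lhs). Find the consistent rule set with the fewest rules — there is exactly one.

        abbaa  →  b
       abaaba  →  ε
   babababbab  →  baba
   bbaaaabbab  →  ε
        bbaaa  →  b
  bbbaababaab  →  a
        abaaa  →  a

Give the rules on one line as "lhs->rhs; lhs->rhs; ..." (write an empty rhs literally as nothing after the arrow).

  | abbaa => aaa => b
  | abaaba => abba => aa => ε
  | babababbab => bababaab => bababb => baba
  | bbaaaabbab => aaaabbab => babbab => baab => bb => ε

aa->; aaa->b; bb->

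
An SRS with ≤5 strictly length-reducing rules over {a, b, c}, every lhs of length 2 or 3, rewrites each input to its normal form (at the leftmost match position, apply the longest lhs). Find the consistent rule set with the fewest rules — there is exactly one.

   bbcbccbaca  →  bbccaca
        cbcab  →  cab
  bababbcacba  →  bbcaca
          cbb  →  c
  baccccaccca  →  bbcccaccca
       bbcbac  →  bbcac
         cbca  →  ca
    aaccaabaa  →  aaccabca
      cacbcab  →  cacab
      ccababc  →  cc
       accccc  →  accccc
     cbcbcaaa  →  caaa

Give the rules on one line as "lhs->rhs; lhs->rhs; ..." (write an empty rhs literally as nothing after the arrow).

aba->bc; bac->bb; cb->c; cbc->c

  | bbcbccbaca => bbccbaca => bbccaca
  | cbcab => cab
  | bababbcacba => bbcbbcacba => bbcbcacba => bbcacba => bbcaca
  | cbb => cb => c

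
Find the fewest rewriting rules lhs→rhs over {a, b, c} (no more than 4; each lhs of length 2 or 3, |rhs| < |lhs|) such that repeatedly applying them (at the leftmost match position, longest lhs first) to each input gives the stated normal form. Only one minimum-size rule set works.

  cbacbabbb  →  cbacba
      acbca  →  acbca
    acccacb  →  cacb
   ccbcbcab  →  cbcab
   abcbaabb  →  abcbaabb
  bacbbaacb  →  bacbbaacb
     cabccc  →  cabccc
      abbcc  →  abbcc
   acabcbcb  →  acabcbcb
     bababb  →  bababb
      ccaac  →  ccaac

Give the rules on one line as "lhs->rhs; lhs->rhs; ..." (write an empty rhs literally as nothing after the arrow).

  | cbacbabbb => cbacba
  | acbca
  | acccacb => cacb
  | ccbcbcab => cbcab

acc->; bbb->; ccb->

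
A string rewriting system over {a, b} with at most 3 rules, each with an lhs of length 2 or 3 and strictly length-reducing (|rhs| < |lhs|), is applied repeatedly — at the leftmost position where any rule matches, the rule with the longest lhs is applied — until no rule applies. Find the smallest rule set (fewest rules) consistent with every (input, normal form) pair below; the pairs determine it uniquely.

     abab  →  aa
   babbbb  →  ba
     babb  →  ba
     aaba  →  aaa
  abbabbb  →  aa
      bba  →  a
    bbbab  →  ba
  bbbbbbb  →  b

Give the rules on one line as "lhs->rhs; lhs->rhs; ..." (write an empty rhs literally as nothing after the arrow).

ab->a; bb->

  | abab => aab => aa
  | babbbb => babbb => babb => bab => ba
  | babb => bab => ba
  | aaba => aaa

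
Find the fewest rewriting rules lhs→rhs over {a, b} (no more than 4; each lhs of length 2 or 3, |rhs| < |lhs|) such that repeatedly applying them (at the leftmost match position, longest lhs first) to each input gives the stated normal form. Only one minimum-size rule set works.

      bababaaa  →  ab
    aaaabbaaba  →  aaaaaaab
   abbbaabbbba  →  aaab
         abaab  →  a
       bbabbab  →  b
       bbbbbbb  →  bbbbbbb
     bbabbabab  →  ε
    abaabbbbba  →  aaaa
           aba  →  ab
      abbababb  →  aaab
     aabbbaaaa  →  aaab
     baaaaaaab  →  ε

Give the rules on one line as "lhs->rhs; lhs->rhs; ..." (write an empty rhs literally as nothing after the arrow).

  | bababaaa => abaaa => abaa => aba => ab
  | aaaabbaaba => aaaaaaaba => aaaaaaab
  | abbbaabbbba => aabaabbbba => aababbbba => aabbba => aaaba => aaab
  | abaab => abab => a

abb->aa; ba->b; bab->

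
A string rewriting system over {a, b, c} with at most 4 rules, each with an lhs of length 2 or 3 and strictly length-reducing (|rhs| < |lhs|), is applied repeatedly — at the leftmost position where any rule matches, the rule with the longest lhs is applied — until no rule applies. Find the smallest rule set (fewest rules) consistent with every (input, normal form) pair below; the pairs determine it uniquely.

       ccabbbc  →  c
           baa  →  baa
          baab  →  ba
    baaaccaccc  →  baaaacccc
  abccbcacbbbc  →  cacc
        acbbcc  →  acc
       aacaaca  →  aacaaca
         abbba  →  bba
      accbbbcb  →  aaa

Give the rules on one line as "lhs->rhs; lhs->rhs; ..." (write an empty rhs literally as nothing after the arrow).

ab->; cb->a; cca->ac

  | ccabbbc => acbbbc => aabbc => abc => c
  | baa
  | baab => ba
  | baaaccaccc => baaaacccc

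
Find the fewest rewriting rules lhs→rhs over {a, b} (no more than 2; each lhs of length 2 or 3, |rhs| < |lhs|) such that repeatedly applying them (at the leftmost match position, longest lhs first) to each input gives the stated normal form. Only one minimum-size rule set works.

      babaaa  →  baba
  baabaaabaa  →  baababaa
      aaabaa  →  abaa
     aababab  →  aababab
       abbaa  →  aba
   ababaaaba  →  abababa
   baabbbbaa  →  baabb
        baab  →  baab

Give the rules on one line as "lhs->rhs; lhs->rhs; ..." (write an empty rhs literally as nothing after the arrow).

  | babaaa => baba
  | baabaaabaa => baababaa
  | aaabaa => abaa
  | aababab

aaa->a; bba->b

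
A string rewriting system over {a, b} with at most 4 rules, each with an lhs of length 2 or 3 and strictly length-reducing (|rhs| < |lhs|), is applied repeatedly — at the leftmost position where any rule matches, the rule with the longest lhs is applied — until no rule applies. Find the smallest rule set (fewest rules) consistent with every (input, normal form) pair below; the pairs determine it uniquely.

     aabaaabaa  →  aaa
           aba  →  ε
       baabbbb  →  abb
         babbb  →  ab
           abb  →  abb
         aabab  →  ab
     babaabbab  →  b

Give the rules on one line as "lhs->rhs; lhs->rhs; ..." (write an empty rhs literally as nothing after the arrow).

aba->; ba->b; bbb->a

  | aabaaabaa => aaabaa => aaa
  | aba => ε
  | baabbbb => babbbb => bbbbb => abb
  | babbb => bbbb => ab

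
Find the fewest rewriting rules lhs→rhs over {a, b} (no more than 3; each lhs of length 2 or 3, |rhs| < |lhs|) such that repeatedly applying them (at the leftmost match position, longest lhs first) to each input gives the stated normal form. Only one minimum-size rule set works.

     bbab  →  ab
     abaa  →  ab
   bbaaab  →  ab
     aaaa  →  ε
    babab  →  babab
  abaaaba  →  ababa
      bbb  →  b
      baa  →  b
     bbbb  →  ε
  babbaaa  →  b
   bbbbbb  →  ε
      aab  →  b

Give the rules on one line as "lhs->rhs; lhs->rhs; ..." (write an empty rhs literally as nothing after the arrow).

  | bbab => ab
  | abaa => ab
  | bbaaab => aaab => ab
  | aaaa => aa => ε

aa->; bb->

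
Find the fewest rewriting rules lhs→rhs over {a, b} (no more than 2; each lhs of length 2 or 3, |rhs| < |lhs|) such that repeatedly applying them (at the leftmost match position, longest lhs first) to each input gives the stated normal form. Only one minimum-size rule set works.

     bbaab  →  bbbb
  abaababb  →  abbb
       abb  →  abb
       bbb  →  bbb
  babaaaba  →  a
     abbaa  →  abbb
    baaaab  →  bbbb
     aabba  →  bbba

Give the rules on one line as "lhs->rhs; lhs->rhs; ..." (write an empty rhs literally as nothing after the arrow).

aa->b; bab->

  | bbaab => bbbb
  | abaababb => abbbabb => abbb
  | abb
  | bbb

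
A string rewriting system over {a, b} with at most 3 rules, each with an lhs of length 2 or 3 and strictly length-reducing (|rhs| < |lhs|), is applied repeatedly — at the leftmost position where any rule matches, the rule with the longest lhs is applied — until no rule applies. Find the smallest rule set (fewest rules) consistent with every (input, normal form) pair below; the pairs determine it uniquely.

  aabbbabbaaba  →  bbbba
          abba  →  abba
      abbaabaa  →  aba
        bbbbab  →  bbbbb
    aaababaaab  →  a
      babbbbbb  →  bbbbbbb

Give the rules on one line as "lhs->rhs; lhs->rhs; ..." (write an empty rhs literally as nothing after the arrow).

  | aabbbabbaaba => bbabbaaba => bbbbaaba => bbbaba => bbbba
  | abba
  | abbaabaa => ababaa => abbaa => aba
  | bbbbab => bbbbb

aab->; baa->a; bab->bb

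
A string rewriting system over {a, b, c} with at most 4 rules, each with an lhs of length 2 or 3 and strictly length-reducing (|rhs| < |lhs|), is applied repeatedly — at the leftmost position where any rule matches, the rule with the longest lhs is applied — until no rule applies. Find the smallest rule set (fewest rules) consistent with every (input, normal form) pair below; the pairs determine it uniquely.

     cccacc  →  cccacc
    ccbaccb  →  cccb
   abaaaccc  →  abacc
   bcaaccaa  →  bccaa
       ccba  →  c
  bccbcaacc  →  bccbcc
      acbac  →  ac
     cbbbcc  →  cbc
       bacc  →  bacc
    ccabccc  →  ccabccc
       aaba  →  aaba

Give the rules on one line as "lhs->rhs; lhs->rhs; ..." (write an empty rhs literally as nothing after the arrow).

  | cccacc
  | ccbaccb => cccb
  | abaaaccc => abacc
  | bcaaccaa => bccaa

aac->; bbc->; cba->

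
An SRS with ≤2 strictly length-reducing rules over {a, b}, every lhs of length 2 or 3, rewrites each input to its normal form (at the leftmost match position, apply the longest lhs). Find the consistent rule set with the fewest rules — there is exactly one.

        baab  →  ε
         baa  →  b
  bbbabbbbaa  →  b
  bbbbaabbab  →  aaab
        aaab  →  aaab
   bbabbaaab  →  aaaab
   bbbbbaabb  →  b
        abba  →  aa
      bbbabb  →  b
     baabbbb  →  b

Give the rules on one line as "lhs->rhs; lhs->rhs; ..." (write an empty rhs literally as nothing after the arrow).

ba->b; bb->

  | baab => bab => bb => ε
  | baa => ba => b
  | bbbabbbbaa => babbbbaa => bbbbbaa => bbbaa => baa => ba => b
  | bbbbaabbab => bbaabbab => aabbab => aaab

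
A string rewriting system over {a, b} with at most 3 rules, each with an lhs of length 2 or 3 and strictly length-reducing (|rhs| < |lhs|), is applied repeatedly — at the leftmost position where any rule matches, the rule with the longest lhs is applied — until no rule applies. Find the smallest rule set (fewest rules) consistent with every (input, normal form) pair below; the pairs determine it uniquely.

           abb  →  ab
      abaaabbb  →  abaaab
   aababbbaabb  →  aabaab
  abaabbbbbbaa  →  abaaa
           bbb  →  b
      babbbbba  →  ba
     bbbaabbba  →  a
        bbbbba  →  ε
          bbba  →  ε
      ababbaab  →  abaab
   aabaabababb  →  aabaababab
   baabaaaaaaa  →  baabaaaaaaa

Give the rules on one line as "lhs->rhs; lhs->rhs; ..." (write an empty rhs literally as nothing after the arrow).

  | abb => ab
  | abaaabbb => abaaabb => abaaab
  | aababbbaabb => aababbaabb => aabaabb => aabaab
  | abaabbbbbbaa => abaabbbbbaa => abaabbbbaa => abaabbbaa => abaabbaa => abaaa

bb->b; bba->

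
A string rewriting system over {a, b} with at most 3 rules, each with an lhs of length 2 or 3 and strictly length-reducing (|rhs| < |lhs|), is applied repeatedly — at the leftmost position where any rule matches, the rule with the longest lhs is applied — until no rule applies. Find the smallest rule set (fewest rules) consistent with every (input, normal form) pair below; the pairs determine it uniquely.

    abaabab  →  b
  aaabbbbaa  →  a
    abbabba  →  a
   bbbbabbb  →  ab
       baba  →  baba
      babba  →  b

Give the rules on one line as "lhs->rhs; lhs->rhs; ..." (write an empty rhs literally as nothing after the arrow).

aa->; bb->

  | abaabab => abbab => aab => b
  | aaabbbbaa => abbbbaa => abbaa => aaa => a
  | abbabba => aabba => bba => a
  | bbbbabbb => bbabbb => abbb => ab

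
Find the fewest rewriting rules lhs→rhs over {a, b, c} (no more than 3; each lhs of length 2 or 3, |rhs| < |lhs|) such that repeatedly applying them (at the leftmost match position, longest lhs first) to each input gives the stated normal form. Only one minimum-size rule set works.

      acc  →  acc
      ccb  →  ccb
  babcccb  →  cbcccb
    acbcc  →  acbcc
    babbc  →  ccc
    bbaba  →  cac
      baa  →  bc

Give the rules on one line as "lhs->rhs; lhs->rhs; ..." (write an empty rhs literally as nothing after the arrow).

  | acc
  | ccb
  | babcccb => cbcccb
  | acbcc

ba->c; baa->bc; bb->c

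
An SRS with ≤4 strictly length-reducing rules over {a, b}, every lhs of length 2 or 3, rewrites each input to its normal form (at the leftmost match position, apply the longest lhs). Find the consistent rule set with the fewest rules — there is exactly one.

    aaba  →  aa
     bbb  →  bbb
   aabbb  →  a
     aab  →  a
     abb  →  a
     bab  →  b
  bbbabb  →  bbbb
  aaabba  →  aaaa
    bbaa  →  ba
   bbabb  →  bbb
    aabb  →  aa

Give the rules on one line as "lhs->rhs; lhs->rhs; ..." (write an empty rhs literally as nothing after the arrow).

ab->; abb->a; bba->b

  | aaba => aa
  | bbb
  | aabbb => aab => a
  | aab => a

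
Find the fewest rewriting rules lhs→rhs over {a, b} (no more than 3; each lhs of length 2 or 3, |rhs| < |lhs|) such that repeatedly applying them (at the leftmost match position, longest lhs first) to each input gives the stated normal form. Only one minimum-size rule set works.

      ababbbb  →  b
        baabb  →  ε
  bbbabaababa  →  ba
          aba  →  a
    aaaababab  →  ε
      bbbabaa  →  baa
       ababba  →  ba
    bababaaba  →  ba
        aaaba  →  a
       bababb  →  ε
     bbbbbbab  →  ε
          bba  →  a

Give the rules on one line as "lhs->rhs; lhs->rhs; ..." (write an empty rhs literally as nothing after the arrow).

aab->ab; ab->; bb->

  | ababbbb => abbbb => bbb => b
  | baabb => babb => bb => ε
  | bbbabaababa => babaababa => baababa => bababa => baba => ba
  | aba => a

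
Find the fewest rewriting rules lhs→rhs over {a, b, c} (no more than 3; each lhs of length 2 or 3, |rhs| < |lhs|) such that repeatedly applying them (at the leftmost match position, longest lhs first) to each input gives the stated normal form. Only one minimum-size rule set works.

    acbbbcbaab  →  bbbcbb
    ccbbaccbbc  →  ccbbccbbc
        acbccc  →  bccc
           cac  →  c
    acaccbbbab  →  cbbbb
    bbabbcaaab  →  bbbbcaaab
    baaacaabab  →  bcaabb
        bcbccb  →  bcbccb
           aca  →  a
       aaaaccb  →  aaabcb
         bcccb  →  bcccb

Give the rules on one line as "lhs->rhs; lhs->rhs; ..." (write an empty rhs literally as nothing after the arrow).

aac->ab; ac->; ba->b

  | acbbbcbaab => bbbcbaab => bbbcbab => bbbcbb
  | ccbbaccbbc => ccbbccbbc
  | acbccc => bccc
  | cac => c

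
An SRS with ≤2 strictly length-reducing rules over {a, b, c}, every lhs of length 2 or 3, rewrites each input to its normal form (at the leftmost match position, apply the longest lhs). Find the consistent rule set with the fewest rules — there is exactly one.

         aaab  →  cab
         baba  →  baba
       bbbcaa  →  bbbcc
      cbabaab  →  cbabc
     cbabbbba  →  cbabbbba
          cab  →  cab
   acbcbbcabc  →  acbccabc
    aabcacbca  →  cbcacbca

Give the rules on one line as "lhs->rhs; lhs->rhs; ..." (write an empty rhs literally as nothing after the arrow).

  | aaab => cab
  | baba
  | bbbcaa => bbbcc
  | cbabaab => cbabcb => cbabc

aa->c; bcb->bc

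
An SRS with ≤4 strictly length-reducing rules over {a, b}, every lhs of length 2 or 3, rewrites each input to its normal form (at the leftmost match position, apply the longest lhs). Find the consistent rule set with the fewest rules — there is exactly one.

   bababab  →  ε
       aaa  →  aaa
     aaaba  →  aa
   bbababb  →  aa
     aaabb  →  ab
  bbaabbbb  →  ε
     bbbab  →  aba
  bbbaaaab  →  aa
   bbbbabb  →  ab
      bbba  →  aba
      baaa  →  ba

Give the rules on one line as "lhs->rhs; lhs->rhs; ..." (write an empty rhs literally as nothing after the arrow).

aab->; baa->b; bab->ba; bb->a

  | bababab => baabab => bbab => aab => ε
  | aaa
  | aaaba => aa
  | bbababb => aababb => abb => aa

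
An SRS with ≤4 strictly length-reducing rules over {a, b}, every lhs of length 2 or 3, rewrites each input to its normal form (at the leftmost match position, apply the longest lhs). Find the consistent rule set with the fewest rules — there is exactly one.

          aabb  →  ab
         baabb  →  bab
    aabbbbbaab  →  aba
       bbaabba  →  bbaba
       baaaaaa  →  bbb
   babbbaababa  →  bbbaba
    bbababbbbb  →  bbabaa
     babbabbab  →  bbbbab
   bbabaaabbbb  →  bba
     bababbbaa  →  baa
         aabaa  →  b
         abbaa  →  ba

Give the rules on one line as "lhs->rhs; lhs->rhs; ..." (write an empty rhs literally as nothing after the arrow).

  | aabb => ab
  | baabb => bab
  | aabbbbbaab => abbbbaab => aabbaab => abaab => aba
  | bbaabba => bbaba

aaa->b; aab->a; abb->aa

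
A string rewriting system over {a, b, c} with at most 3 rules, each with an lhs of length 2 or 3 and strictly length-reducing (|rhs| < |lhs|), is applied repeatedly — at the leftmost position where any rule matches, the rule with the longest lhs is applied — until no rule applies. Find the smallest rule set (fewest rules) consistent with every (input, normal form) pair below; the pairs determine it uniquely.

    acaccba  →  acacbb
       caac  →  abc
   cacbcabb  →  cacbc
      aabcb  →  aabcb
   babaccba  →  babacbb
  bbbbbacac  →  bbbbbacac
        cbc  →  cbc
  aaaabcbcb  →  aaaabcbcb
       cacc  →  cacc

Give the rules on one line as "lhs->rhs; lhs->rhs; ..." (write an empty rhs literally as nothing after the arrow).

  | acaccba => acacbb
  | caac => abc
  | cacbcabb => cacbc
  | aabcb

abb->; caa->ab; cba->bb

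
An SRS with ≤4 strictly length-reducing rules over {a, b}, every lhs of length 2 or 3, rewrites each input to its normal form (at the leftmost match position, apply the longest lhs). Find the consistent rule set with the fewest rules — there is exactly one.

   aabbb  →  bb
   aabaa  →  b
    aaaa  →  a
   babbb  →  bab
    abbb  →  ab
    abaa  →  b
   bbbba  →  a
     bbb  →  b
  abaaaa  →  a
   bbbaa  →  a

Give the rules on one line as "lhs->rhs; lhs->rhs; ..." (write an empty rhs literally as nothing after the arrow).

aa->b; baa->a; bba->a; bbb->b

  | aabbb => bbbb => bb
  | aabaa => bbaa => aa => b
  | aaaa => baa => a
  | babbb => bab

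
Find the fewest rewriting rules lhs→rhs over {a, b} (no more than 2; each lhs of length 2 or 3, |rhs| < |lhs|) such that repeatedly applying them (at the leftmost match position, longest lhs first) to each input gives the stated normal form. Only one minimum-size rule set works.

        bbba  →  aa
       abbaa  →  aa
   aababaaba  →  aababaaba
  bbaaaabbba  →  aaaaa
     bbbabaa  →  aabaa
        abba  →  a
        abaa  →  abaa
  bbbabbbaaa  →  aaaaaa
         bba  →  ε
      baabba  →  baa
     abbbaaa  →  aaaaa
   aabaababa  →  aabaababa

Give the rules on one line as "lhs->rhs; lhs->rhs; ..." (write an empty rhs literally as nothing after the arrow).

bba->; bbb->a

  | bbba => aa
  | abbaa => aa
  | aababaaba
  | bbaaaabbba => aaabbba => aaaaa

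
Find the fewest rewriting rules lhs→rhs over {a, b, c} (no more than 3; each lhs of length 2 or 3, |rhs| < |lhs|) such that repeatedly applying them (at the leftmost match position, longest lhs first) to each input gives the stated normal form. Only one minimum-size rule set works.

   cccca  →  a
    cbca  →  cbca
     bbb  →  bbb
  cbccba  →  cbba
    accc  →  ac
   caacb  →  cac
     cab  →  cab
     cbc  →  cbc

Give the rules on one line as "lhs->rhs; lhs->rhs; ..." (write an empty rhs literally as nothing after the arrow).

acb->c; cc->

  | cccca => cca => a
  | cbca
  | bbb
  | cbccba => cbba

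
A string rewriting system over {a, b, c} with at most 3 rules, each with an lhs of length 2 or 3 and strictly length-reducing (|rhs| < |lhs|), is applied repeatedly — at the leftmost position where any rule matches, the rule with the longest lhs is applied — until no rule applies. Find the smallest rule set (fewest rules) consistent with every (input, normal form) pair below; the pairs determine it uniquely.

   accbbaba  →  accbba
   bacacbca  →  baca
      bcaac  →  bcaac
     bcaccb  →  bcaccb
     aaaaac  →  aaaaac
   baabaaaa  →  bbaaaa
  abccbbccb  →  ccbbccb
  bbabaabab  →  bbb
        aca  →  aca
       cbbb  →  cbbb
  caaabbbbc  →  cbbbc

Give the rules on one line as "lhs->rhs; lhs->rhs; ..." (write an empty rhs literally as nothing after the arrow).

  | accbbaba => accbba
  | bacacbca => bacaba => baca
  | bcaac
  | bcaccb

aab->b; ab->; cbc->b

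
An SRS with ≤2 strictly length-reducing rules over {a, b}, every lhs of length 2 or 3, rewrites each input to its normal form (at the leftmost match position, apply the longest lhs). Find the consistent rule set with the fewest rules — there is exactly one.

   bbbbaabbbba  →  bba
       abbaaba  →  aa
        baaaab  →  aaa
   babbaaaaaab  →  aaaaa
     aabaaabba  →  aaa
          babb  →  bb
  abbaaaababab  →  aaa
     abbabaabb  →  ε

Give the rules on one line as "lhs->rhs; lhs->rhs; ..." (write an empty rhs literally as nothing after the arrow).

ab->; baa->aa

  | bbbbaabbbba => bbbaabbbba => bbaabbbba => baabbbba => aabbbba => abbba => bba
  | abbaaba => baaba => aaba => aa
  | baaaab => aaaab => aaa
  | babbaaaaaab => bbaaaaaab => baaaaaab => aaaaaab => aaaaa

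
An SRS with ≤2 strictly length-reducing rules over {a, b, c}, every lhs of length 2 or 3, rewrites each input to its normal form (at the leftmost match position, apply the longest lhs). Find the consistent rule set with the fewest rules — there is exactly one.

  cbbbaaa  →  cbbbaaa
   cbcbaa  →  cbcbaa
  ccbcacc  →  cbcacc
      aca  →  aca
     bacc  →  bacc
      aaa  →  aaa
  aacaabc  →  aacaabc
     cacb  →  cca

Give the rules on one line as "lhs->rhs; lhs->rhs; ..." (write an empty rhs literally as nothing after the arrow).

acb->ca; ccb->cb

  | cbbbaaa
  | cbcbaa
  | ccbcacc => cbcacc
  | aca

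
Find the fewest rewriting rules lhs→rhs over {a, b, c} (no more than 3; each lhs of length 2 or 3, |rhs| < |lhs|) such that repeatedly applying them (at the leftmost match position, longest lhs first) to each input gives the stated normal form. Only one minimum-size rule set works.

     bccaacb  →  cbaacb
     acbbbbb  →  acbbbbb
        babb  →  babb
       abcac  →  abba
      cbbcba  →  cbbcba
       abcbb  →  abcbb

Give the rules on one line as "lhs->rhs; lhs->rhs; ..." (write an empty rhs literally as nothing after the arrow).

  | bccaacb => cbaacb
  | acbbbbb
  | babb
  | abcac => abba

bcc->cb; cac->ba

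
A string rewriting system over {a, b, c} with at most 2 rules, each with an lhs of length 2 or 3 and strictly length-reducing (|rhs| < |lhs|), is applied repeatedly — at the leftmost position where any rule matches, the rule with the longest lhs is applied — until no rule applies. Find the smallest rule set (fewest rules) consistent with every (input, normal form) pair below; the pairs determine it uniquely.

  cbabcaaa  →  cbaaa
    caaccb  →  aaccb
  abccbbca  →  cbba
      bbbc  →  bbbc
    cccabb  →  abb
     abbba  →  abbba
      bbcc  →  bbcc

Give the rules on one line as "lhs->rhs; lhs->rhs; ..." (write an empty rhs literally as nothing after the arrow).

  | cbabcaaa => cbaaa
  | caaccb => aaccb
  | abccbbca => cbbca => cbba
  | bbbc

abc->; ca->a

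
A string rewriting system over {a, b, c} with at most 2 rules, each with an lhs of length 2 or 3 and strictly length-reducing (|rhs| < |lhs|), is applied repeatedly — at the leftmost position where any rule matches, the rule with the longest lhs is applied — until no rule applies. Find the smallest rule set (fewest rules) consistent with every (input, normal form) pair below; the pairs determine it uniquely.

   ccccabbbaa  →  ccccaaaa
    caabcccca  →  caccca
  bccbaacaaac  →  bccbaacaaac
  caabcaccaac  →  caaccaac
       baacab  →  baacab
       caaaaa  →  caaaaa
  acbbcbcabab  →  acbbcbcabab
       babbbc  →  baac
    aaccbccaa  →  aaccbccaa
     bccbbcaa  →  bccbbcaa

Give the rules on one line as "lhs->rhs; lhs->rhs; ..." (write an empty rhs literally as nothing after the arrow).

abc->; bbb->a

  | ccccabbbaa => ccccaaaa
  | caabcccca => caccca
  | bccbaacaaac
  | caabcaccaac => caaccaac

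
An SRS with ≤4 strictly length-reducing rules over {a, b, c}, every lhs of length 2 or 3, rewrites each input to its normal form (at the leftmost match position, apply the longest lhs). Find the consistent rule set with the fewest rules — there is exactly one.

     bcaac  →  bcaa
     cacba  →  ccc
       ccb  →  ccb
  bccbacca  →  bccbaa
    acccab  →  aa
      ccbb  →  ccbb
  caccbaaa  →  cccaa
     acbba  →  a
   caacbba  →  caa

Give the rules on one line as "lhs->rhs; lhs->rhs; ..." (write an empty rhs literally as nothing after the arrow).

  | bcaac => bcaa
  | cacba => caba => ccc
  | ccb
  | bccbacca => bccbaca => bccbaa

ab->a; aba->cc; abb->; ac->a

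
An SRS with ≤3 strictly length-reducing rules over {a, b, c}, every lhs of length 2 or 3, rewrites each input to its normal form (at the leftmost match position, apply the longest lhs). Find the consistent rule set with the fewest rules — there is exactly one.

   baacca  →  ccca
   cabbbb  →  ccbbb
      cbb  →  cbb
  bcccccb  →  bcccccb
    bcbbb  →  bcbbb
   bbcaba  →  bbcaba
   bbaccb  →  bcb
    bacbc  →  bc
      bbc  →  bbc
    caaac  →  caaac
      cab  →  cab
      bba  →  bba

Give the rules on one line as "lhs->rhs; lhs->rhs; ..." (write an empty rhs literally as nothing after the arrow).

abb->cb; baa->c; bac->

  | baacca => ccca
  | cabbbb => ccbbb
  | cbb
  | bcccccb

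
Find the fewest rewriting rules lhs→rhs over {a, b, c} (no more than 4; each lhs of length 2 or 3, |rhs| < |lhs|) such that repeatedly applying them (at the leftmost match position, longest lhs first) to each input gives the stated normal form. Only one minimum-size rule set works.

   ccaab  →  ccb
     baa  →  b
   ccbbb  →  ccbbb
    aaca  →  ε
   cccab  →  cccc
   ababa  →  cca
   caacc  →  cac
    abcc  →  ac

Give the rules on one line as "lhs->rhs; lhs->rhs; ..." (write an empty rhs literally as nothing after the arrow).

  | ccaab => ccb
  | baa => b
  | ccbbb
  | aaca => aa => ε

aa->; aac->a; ab->c; abc->a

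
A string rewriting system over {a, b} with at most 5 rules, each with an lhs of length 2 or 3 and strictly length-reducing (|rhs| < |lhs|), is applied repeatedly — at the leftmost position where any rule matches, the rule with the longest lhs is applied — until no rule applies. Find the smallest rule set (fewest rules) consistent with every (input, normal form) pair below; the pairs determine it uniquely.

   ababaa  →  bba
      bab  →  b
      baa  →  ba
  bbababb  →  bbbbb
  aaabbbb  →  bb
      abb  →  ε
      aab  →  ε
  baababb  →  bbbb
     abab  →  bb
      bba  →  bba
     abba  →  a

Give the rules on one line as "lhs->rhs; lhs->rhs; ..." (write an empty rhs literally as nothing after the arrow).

aa->a; ab->; aba->b; abb->

  | ababaa => bbaa => bba
  | bab => b
  | baa => ba
  | bbababb => bbbbb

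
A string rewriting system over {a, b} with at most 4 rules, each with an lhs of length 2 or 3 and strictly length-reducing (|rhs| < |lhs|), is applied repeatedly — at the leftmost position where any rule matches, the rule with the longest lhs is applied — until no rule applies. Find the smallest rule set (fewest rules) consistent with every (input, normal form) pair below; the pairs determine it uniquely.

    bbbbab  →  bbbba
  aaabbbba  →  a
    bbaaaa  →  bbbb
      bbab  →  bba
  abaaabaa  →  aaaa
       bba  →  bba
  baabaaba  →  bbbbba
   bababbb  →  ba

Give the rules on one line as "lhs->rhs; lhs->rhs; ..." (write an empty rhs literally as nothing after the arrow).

  | bbbbab => bbbba
  | aaabbbba => aabbba => abba => aba => a
  | bbaaaa => bbbaa => bbbb
  | bbab => bba

aab->a; ab->a; aba->a; baa->bb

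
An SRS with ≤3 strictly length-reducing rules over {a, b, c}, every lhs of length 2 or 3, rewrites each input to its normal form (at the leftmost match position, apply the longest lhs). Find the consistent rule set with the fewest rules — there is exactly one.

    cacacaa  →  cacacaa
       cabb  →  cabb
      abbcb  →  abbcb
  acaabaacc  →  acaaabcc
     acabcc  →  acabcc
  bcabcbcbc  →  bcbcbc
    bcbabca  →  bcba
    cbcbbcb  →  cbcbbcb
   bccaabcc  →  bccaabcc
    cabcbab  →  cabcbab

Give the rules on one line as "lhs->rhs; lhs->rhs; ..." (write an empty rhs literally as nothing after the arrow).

  | cacacaa
  | cabb
  | abbcb
  | acaabaacc => acaaabcc

baa->ab; bca->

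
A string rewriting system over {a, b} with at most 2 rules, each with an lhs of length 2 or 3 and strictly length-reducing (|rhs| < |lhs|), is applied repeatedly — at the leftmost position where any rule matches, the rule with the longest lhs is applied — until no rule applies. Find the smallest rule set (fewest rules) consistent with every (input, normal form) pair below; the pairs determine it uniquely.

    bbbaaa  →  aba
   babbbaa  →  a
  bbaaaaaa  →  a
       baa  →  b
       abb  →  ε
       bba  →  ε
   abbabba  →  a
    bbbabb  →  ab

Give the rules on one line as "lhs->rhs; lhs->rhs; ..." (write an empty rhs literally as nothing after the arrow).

  | bbbaaa => abaaa => aba
  | babbbaa => baabaa => bbaa => aaa => a
  | bbaaaaaa => aaaaaaa => aaaaa => aaa => a
  | baa => b

aa->; bb->a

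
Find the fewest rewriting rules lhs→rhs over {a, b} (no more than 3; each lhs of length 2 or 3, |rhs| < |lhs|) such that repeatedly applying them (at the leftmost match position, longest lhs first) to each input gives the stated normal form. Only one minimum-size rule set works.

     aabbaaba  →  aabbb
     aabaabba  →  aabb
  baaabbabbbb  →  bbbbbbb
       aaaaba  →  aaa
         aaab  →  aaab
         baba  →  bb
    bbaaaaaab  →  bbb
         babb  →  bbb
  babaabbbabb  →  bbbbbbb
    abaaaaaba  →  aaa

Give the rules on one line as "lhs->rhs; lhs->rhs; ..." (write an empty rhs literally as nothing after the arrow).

  | aabbaaba => aabbaba => aabbba => aabbb
  | aabaabba => aabba => aabb
  | baaabbabbbb => baabbabbbb => babbabbbb => bbbabbbb => bbbbbbb
  | aaaaba => aaa

aba->; ba->b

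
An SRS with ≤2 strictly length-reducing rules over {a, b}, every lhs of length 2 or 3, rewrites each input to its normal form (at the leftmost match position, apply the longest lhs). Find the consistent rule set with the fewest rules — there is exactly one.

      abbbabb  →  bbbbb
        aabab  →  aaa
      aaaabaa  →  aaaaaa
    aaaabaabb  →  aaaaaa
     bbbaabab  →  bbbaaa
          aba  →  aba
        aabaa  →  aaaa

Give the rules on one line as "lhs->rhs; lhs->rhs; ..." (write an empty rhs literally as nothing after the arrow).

  | abbbabb => bbbabb => bbbbb
  | aabab => aaab => aaa
  | aaaabaa => aaaaaa
  | aaaabaabb => aaaaaabb => aaaaaab => aaaaaa

aab->aa; abb->bb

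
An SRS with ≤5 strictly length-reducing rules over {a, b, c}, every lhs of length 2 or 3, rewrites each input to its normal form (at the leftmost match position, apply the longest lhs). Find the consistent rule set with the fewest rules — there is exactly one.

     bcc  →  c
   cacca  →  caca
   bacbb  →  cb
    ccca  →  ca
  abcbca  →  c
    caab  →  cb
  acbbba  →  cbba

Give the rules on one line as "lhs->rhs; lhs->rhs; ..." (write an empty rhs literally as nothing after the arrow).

  | bcc => c
  | cacca => caca
  | bacbb => bccb => cb
  | ccca => cca => ca

aa->c; acb->cc; bc->; cc->c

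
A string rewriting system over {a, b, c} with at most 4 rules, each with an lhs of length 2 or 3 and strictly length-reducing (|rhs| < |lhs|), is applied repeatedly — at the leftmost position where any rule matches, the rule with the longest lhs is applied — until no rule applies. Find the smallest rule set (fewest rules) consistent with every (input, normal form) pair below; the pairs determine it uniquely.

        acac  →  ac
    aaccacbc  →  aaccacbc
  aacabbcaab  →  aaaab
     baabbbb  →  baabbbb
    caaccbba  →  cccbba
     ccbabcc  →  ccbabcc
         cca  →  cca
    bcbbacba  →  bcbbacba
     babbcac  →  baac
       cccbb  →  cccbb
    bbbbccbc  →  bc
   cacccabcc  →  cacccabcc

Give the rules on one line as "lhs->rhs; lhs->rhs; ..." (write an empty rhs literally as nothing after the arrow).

aca->a; bbc->; caa->c

  | acac => ac
  | aaccacbc
  | aacabbcaab => aabbcaab => aaaab
  | baabbbb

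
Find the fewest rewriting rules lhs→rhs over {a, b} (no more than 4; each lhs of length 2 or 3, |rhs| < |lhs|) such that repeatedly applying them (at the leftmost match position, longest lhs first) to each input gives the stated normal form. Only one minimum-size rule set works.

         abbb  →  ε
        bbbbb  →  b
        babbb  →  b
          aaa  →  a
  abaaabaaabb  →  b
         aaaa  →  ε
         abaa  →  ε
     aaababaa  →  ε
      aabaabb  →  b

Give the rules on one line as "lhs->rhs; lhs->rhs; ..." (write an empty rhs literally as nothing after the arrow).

  | abbb => bb => ε
  | bbbbb => bbb => b
  | babbb => bbb => b
  | aaa => a

aa->; ab->; bb->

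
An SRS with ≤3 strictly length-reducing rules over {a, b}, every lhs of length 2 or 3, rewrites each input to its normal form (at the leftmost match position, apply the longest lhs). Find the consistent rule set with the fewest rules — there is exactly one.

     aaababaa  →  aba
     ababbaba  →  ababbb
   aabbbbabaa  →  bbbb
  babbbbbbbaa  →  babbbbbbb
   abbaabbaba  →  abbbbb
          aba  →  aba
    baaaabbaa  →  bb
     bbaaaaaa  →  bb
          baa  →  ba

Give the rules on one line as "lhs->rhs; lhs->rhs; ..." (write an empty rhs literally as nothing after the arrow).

  | aaababaa => aababaa => abaa => aba
  | ababbaba => ababbba => ababbb
  | aabbbbabaa => bbbabaa => bbbbaa => bbbba => bbbb
  | babbbbbbbaa => babbbbbbba => babbbbbbb

aa->a; aab->; bba->bb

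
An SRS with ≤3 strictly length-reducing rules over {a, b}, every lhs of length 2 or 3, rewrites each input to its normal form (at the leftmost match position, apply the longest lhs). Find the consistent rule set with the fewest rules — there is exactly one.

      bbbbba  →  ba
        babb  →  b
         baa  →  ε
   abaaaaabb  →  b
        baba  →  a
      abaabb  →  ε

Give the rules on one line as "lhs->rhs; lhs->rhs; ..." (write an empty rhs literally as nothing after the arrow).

aa->b; ab->b; bb->

  | bbbbba => bbba => ba
  | babb => bbb => b
  | baa => bb => ε
  | abaaaaabb => baaaaabb => bbaaabb => aaabb => babb => bbb => b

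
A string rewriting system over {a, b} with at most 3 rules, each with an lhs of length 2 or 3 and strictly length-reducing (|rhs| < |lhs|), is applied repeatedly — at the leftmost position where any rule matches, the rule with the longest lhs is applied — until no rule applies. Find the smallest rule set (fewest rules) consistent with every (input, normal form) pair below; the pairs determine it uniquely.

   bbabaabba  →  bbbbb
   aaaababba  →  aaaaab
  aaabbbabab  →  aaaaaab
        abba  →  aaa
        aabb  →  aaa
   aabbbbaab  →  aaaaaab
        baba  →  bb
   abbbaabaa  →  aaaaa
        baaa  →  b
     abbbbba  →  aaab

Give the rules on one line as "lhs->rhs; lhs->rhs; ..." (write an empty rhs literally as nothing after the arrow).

abb->aa; ba->b

  | bbabaabba => bbbaabba => bbbabba => bbbbba => bbbbb
  | aaaababba => aaaabbba => aaaaaba => aaaaab
  | aaabbbabab => aaaababab => aaaabbab => aaaaaab
  | abba => aaa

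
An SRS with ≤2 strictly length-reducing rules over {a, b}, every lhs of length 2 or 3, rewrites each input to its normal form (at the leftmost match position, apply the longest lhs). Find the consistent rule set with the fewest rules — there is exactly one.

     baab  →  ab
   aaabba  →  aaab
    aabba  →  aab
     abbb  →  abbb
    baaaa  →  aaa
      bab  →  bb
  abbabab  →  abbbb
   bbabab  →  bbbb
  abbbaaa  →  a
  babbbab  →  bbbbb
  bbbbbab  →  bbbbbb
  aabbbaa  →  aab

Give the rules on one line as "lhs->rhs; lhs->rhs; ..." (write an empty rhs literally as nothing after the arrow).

ba->; bab->bb

  | baab => ab
  | aaabba => aaab
  | aabba => aab
  | abbb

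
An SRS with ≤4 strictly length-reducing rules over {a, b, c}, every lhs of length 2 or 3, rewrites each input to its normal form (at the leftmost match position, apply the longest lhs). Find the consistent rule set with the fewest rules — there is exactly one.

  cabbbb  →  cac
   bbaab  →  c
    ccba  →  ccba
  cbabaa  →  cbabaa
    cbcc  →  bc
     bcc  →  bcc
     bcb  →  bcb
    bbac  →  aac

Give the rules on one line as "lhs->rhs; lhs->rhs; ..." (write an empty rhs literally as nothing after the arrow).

aaa->ac; acb->c; bb->a; cbc->b

  | cabbbb => caabb => caaa => cac
  | bbaab => aaab => acb => c
  | ccba
  | cbabaa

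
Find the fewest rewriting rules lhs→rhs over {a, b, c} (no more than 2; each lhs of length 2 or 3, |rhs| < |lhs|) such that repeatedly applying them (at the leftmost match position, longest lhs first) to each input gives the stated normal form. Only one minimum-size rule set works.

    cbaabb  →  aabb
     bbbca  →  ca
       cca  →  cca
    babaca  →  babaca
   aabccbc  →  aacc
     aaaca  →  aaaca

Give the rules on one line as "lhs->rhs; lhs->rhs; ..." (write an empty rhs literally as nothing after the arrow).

  | cbaabb => aabb
  | bbbca => bbca => bca => ca
  | cca
  | babaca

bc->c; cb->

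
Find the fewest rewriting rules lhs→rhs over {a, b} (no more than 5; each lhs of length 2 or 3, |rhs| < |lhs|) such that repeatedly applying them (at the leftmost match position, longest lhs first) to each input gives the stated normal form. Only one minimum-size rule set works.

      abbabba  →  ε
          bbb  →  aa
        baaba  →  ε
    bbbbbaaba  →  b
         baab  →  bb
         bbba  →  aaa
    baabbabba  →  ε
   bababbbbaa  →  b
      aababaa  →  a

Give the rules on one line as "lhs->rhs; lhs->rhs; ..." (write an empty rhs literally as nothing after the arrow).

  | abbabba => bbabba => bba => ε
  | bbb => aa
  | baaba => baba => bba => ε
  | bbbbbaaba => aabbaaba => abbaaba => bbaaba => aba => ba => b

ab->b; ba->b; bba->; bbb->aa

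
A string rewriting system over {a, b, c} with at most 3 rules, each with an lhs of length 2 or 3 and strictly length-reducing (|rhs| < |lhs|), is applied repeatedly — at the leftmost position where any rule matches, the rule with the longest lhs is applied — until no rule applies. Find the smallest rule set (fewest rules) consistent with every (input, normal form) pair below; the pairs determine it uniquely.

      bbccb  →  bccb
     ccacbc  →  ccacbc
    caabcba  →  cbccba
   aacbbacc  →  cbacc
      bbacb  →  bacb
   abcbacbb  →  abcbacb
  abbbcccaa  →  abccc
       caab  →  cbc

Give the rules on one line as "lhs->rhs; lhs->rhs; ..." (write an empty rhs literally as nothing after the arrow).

aa->; aab->bc; bb->b

  | bbccb => bccb
  | ccacbc
  | caabcba => cbccba
  | aacbbacc => cbbacc => cbacc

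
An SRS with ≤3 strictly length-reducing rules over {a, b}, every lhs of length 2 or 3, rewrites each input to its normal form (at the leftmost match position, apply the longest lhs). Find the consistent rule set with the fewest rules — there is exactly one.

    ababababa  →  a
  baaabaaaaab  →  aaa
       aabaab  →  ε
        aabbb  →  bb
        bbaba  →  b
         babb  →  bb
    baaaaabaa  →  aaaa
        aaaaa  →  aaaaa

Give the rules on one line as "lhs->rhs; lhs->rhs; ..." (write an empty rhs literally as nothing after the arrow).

aab->; ba->

  | ababababa => abababa => ababa => aba => a
  | baaabaaaaab => aabaaaaab => aaaaab => aaa
  | aabaab => aab => ε
  | aabbb => bb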